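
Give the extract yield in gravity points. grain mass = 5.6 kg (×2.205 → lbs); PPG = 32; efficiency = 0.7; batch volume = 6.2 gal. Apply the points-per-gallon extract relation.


points = lbs × PPG × eff / vol
lbs = 5.6 × 2.205 = 12.3480
points = 12.3480 × 32 × 0.7 / 6.2

44.6121 points


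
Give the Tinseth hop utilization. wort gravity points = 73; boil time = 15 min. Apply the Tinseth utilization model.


U = 1.65·0.000125^(GP/1000) · (1 − e^(−0.04·t))/4.15
bigness = 1.65·0.000125^(73/1000) = 0.8562
boil_factor = (1 − e^(−0.04·15))/4.15 = 0.1087
U = 0.8562 · 0.1087

0.0931


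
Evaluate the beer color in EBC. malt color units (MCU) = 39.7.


SRM = 1.4922·MCU^0.6859;  EBC = SRM·1.97
SRM = 1.4922·39.7^0.6859 = 18.6396
EBC = 18.6396·1.97

36.7201 EBC


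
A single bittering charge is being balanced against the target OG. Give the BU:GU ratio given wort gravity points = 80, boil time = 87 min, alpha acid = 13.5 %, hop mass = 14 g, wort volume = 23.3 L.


U = 1.65·0.000125^(GP/1000)·(1−e^(−0.04t))/4.15;  IBU = (α/100)·m·U·1000/V;  BU:GU = IBU/GP
U = 1.65·0.000125^(80/1000)·(1−e^(−0.04·87))/4.15 = 0.1878
IBU = (13.5/100)·14·0.1878·1000/23.3 = 15.2302
BU:GU = 15.2302/80

0.1904


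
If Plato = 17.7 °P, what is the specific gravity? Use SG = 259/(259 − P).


SG = 259/(259 − 17.7)

1.0734


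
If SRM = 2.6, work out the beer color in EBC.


EBC = SRM · 1.97
EBC = 2.6 · 1.97

5.1220 EBC


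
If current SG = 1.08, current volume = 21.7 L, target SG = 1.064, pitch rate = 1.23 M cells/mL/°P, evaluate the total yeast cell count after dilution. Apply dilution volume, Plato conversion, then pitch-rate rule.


V_w = V·((SG_c−1)/(SG_t−1)−1);  °P = 259 − 259/SG_t;  cells = rate·(V+V_w)·°P
V_w = 21.7·((1.08−1)/(1.064−1)−1) = 5.4250
V_final = 21.7 + 5.4250 = 27.1250
°P = 259 − 259/1.064 = 15.5789
cells = 1.23·27.1250·15.5789

519.7721 billion cells


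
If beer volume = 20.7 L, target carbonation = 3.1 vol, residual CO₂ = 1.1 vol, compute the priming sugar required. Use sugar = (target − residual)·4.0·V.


sugar = (3.1 − 1.1)·4.0·20.7

165.6000 g


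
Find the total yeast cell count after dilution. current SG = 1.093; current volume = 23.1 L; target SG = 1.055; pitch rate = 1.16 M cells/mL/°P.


V_w = V·((SG_c−1)/(SG_t−1)−1);  °P = 259 − 259/SG_t;  cells = rate·(V+V_w)·°P
V_w = 23.1·((1.093−1)/(1.055−1)−1) = 15.9600
V_final = 23.1 + 15.9600 = 39.0600
°P = 259 − 259/1.055 = 13.5024
cells = 1.16·39.0600·13.5024

611.7870 billion cells


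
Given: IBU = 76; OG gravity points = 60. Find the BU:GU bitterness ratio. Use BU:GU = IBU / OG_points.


BU:GU = 76 / 60

1.2667


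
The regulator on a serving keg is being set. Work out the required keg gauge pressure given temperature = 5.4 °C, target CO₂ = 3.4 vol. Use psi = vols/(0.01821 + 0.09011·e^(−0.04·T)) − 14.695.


psi = 3.4/(0.01821 + 0.09011·e^(−0.04·5.4)) − 14.695

22.7438 psi


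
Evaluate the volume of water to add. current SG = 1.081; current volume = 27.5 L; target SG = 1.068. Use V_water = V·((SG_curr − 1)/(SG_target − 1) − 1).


V_water = 27.5·((1.081 − 1)/(1.068 − 1) − 1)

5.2574 L


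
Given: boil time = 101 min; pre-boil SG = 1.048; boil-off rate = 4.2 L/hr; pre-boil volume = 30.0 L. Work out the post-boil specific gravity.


V_post = V_pre − rate·(t/60);  SG_post = 1 + (SG_pre−1)·V_pre/V_post
V_post = 30.0 − 4.2·(101/60) = 22.9300
SG_post = 1 + (1.048 − 1)·30.0/22.9300

1.0628


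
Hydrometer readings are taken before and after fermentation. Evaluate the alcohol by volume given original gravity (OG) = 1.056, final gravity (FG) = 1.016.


ABV = (OG − FG) · 131.25
ABV = (1.056 − 1.016) · 131.25

5.2500 % ABV


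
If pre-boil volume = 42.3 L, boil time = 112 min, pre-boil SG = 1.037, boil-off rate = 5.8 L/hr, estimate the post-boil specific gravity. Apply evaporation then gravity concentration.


V_post = V_pre − rate·(t/60);  SG_post = 1 + (SG_pre−1)·V_pre/V_post
V_post = 42.3 − 5.8·(112/60) = 31.4733
SG_post = 1 + (1.037 − 1)·42.3/31.4733

1.0497


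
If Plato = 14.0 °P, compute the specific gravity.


SG = 259/(259 − P)
SG = 259/(259 − 14.0)

1.0571


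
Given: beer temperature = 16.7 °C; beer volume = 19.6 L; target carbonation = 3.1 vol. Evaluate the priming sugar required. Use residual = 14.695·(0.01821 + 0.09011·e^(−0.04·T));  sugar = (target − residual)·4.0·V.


residual = 14.695·(0.01821 + 0.09011·e^(−0.04·16.7)) = 0.9465
sugar = (3.1 − 0.9465)·4.0·19.6

168.8313 g


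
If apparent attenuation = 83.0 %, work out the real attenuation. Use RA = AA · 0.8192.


RA = 83.0 · 0.8192

67.9936 %


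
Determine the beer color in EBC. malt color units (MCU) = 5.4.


SRM = 1.4922·MCU^0.6859;  EBC = SRM·1.97
SRM = 1.4922·5.4^0.6859 = 4.7443
EBC = 4.7443·1.97

9.3464 EBC


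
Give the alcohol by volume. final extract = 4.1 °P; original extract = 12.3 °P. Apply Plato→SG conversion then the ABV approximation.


SG = 259/(259 − P);  ABV = (OG − FG)·131.25
OG = 259/(259 − 12.3) = 1.0499
FG = 259/(259 − 4.1) = 1.0161
ABV = (1.0499 − 1.0161)·131.25

4.4328 % ABV


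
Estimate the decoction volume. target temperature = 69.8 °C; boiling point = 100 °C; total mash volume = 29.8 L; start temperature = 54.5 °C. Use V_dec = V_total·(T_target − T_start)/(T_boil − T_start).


V_dec = 29.8·(69.8 − 54.5)/(100 − 54.5)

10.0207 L


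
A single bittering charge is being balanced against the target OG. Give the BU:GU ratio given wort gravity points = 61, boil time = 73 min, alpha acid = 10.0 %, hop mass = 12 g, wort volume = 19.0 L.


U = 1.65·0.000125^(GP/1000)·(1−e^(−0.04t))/4.15;  IBU = (α/100)·m·U·1000/V;  BU:GU = IBU/GP
U = 1.65·0.000125^(61/1000)·(1−e^(−0.04·73))/4.15 = 0.2174
IBU = (10.0/100)·12·0.2174·1000/19.0 = 13.7308
BU:GU = 13.7308/61

0.2251


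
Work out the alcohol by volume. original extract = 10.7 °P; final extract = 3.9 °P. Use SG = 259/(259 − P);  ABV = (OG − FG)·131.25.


OG = 259/(259 − 10.7) = 1.0431
FG = 259/(259 − 3.9) = 1.0153
ABV = (1.0431 − 1.0153)·131.25

3.6494 % ABV


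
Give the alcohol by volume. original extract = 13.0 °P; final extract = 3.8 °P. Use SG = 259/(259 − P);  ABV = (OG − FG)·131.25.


OG = 259/(259 − 13.0) = 1.0528
FG = 259/(259 − 3.8) = 1.0149
ABV = (1.0528 − 1.0149)·131.25

4.9816 % ABV


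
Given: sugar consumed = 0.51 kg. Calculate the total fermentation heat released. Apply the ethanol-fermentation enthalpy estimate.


Q = m_sugar · 590 kJ/kg
Q = 0.51 · 590

300.9000 kJ


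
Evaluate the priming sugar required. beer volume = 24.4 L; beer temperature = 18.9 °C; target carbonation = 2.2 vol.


residual = 14.695·(0.01821 + 0.09011·e^(−0.04·T));  sugar = (target − residual)·4.0·V
residual = 14.695·(0.01821 + 0.09011·e^(−0.04·18.9)) = 0.8893
sugar = (2.2 − 0.8893)·4.0·24.4

127.9198 g


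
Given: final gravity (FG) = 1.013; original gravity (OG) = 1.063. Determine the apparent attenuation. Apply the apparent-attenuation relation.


AA = (OG − FG)/(OG − 1) · 100
AA = (1.063 − 1.013)/(1.063 − 1) · 100

79.3651 %


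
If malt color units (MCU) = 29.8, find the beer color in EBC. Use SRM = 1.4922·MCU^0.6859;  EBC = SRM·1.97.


SRM = 1.4922·29.8^0.6859 = 15.3106
EBC = 15.3106·1.97

30.1619 EBC


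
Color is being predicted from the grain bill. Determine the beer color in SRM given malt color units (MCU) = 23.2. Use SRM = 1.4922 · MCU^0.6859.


SRM = 1.4922 · 23.2^0.6859

12.8948 SRM


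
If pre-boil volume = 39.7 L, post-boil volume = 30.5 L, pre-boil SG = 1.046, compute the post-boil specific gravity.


SG_post = 1 + (SG_pre − 1)·V_pre/V_post
pts_pre = (1.046 − 1)·1000 = 46.0000
pts_post = 46.0000·39.7/30.5 = 59.8754
SG_post = 1 + 59.8754/1000

1.0599


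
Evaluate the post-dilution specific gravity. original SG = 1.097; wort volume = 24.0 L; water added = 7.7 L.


SG_new = 1 + (SG_old − 1)·V_old/(V_old + V_water)
pts = (1.097 − 1)·1000·24.0/(24.0 + 7.7) = 73.4385
SG_new = 1 + 73.4385/1000

1.0734


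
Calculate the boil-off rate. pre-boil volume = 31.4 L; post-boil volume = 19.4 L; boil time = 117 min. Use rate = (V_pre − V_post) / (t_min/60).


rate = (31.4 − 19.4) / (117/60)

6.1538 L/hr


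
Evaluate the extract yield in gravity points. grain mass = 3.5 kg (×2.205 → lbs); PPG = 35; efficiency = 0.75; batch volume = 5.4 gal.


points = lbs × PPG × eff / vol
lbs = 3.5 × 2.205 = 7.7175
points = 7.7175 × 35 × 0.75 / 5.4

37.5156 points


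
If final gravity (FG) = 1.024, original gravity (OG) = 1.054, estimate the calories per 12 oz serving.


ABW = (OG−FG)·131.25·0.79/FG;  °P = 259 − 259/SG (for OG→OE and FG→AE);  RE = 0.1808·OE + 0.8192·AE;  Cal = (6.9·ABW + 4·(RE−0.1))·FG·3.55
ABW = (1.054 − 1.024)·131.25·0.79/1.024 = 3.0377
OE = 259 − 259/1.054 = 13.2694 °P
AE = 259 − 259/1.024 = 6.0703 °P
RE = 0.1808·13.2694 + 0.8192·6.0703 = 7.3719 °P
Cal = (6.9·3.0377 + 4·(7.3719−0.1))·1.024·3.55

181.9342 kcal


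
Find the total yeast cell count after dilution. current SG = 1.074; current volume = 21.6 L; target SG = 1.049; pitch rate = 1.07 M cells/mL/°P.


V_w = V·((SG_c−1)/(SG_t−1)−1);  °P = 259 − 259/SG_t;  cells = rate·(V+V_w)·°P
V_w = 21.6·((1.074−1)/(1.049−1)−1) = 11.0204
V_final = 21.6 + 11.0204 = 32.6204
°P = 259 − 259/1.049 = 12.0982
cells = 1.07·32.6204·12.0982

422.2732 billion cells


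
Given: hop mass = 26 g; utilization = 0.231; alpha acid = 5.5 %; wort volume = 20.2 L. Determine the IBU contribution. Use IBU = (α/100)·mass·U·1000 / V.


IBU = (5.5/100)·26·0.231·1000 / 20.2

16.3530 IBU


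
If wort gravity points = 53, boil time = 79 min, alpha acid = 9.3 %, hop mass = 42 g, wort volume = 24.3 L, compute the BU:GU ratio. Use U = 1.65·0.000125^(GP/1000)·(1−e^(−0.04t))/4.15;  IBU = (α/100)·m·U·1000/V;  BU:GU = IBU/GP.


U = 1.65·0.000125^(53/1000)·(1−e^(−0.04·79))/4.15 = 0.2365
IBU = (9.3/100)·42·0.2365·1000/24.3 = 38.0076
BU:GU = 38.0076/53

0.7171


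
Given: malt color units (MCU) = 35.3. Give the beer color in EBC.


SRM = 1.4922·MCU^0.6859;  EBC = SRM·1.97
SRM = 1.4922·35.3^0.6859 = 17.1967
EBC = 17.1967·1.97

33.8775 EBC


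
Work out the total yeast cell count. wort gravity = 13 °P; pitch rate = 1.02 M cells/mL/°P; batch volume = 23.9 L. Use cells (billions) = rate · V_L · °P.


cells = 1.02 · 23.9 · 13

316.9140 billion cells


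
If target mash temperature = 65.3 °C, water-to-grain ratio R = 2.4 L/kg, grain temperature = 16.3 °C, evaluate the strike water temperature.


T_strike = (0.41/R)·(T_mash − T_grain) + T_mash
T_strike = (0.41/2.4)·(65.3 − 16.3) + 65.3

73.6708 °C


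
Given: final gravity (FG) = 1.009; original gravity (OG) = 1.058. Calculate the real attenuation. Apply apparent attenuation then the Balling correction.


AA = (OG−FG)/(OG−1)·100;  RA = AA·0.8192
AA = (1.058 − 1.009)/(1.058 − 1)·100 = 84.4828
RA = 84.4828·0.8192

69.2083 %


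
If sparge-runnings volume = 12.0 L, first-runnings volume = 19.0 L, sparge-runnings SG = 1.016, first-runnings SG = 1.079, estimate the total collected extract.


total = Σ (SG_i − 1)·1000·V_i
first = (1.079 − 1)·1000·19.0 = 1501.0000
sparge = (1.016 − 1)·1000·12.0 = 192.0000
total = 1501.0000 + 192.0000

1693.0000 gravity·L


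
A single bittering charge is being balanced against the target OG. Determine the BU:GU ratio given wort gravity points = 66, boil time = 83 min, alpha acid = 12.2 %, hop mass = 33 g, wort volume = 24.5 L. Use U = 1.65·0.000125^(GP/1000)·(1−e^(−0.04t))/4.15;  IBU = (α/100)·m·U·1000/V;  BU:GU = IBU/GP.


U = 1.65·0.000125^(66/1000)·(1−e^(−0.04·83))/4.15 = 0.2118
IBU = (12.2/100)·33·0.2118·1000/24.5 = 34.7975
BU:GU = 34.7975/66

0.5272


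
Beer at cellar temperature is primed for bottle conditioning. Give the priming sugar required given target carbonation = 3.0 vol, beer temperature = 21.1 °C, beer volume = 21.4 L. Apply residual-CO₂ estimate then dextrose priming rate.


residual = 14.695·(0.01821 + 0.09011·e^(−0.04·T));  sugar = (target − residual)·4.0·V
residual = 14.695·(0.01821 + 0.09011·e^(−0.04·21.1)) = 0.8370
sugar = (3.0 − 0.8370)·4.0·21.4

185.1553 g


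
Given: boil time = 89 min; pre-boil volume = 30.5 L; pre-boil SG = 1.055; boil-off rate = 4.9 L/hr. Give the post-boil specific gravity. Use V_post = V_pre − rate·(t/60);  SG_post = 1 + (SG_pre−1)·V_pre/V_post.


V_post = 30.5 − 4.9·(89/60) = 23.2317
SG_post = 1 + (1.055 − 1)·30.5/23.2317

1.0722


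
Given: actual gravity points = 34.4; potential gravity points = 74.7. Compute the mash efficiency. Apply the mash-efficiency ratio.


efficiency = actual / potential × 100
efficiency = 34.4 / 74.7 × 100

46.0509 %


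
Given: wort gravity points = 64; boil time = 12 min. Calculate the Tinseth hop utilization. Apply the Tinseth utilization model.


U = 1.65·0.000125^(GP/1000) · (1 − e^(−0.04·t))/4.15
bigness = 1.65·0.000125^(64/1000) = 0.9283
boil_factor = (1 − e^(−0.04·12))/4.15 = 0.0919
U = 0.9283 · 0.0919

0.0853


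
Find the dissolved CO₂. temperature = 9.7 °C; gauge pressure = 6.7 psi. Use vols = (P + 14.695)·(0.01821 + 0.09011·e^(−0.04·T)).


vols = (6.7 + 14.695)·(0.01821 + 0.09011·e^(−0.04·9.7))

1.6975 volumes


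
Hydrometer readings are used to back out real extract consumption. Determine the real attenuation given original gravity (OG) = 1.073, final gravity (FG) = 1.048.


AA = (OG−FG)/(OG−1)·100;  RA = AA·0.8192
AA = (1.073 − 1.048)/(1.073 − 1)·100 = 34.2466
RA = 34.2466·0.8192

28.0548 %


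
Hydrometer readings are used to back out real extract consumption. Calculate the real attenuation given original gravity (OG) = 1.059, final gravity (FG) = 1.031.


AA = (OG−FG)/(OG−1)·100;  RA = AA·0.8192
AA = (1.059 − 1.031)/(1.059 − 1)·100 = 47.4576
RA = 47.4576·0.8192

38.8773 %


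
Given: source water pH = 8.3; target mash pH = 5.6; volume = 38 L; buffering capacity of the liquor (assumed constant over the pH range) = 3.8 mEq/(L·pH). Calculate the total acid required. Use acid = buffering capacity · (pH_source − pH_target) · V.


acid = 3.8 · (8.3 − 5.6) · 38

389.8800 mEq


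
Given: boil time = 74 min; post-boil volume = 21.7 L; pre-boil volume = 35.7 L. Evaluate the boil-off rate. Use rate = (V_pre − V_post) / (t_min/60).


rate = (35.7 − 21.7) / (74/60)

11.3514 L/hr


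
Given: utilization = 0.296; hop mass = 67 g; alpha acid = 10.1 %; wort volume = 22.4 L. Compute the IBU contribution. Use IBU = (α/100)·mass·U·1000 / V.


IBU = (10.1/100)·67·0.296·1000 / 22.4

89.4211 IBU


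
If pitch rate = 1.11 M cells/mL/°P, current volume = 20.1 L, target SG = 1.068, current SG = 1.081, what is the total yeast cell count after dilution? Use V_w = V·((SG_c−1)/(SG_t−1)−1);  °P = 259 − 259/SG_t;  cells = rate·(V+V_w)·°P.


V_w = 20.1·((1.081−1)/(1.068−1)−1) = 3.8426
V_final = 20.1 + 3.8426 = 23.9426
°P = 259 − 259/1.068 = 16.4906
cells = 1.11·23.9426·16.4906

438.2607 billion cells


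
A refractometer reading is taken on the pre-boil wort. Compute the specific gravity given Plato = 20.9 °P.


SG = 259/(259 − P)
SG = 259/(259 − 20.9)

1.0878


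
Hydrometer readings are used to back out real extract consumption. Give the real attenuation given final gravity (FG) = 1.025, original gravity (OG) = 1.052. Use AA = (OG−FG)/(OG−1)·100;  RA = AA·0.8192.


AA = (1.052 − 1.025)/(1.052 − 1)·100 = 51.9231
RA = 51.9231·0.8192

42.5354 %


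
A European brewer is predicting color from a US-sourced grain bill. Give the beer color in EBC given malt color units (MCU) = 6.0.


SRM = 1.4922·MCU^0.6859;  EBC = SRM·1.97
SRM = 1.4922·6.0^0.6859 = 5.0999
EBC = 5.0999·1.97

10.0468 EBC


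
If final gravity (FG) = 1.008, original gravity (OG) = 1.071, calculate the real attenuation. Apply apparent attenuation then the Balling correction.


AA = (OG−FG)/(OG−1)·100;  RA = AA·0.8192
AA = (1.071 − 1.008)/(1.071 − 1)·100 = 88.7324
RA = 88.7324·0.8192

72.6896 %


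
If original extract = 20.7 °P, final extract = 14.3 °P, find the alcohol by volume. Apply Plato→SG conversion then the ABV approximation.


SG = 259/(259 − P);  ABV = (OG − FG)·131.25
OG = 259/(259 − 20.7) = 1.0869
FG = 259/(259 − 14.3) = 1.0584
ABV = (1.0869 − 1.0584)·131.25

3.7310 % ABV


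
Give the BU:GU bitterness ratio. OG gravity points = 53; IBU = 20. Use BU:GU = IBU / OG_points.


BU:GU = 20 / 53

0.3774


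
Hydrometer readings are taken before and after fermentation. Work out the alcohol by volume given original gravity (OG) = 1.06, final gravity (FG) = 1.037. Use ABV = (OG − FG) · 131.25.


ABV = (1.06 − 1.037) · 131.25

3.0188 % ABV


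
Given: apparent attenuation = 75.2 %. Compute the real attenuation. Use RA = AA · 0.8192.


RA = 75.2 · 0.8192

61.6038 %


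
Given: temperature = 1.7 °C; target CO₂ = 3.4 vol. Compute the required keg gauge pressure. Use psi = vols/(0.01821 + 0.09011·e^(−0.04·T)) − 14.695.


psi = 3.4/(0.01821 + 0.09011·e^(−0.04·1.7)) − 14.695

18.5094 psi


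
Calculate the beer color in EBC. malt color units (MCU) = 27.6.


SRM = 1.4922·MCU^0.6859;  EBC = SRM·1.97
SRM = 1.4922·27.6^0.6859 = 14.5260
EBC = 14.5260·1.97

28.6163 EBC


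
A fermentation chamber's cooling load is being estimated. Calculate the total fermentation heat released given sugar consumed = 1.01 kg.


Q = m_sugar · 590 kJ/kg
Q = 1.01 · 590

595.9000 kJ


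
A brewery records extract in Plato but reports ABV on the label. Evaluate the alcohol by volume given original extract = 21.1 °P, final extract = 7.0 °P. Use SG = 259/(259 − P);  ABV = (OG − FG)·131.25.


OG = 259/(259 − 21.1) = 1.0887
FG = 259/(259 − 7.0) = 1.0278
ABV = (1.0887 − 1.0278)·131.25

7.9951 % ABV


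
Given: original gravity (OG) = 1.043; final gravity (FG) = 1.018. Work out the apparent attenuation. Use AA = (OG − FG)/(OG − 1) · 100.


AA = (1.043 − 1.018)/(1.043 − 1) · 100

58.1395 %


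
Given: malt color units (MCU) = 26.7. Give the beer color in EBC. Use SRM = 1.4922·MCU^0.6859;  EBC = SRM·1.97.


SRM = 1.4922·26.7^0.6859 = 14.1994
EBC = 14.1994·1.97

27.9729 EBC


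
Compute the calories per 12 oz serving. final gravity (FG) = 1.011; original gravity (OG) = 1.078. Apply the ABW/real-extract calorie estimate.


ABW = (OG−FG)·131.25·0.79/FG;  °P = 259 − 259/SG (for OG→OE and FG→AE);  RE = 0.1808·OE + 0.8192·AE;  Cal = (6.9·ABW + 4·(RE−0.1))·FG·3.55
ABW = (1.078 − 1.011)·131.25·0.79/1.011 = 6.8715
OE = 259 − 259/1.078 = 18.7403 °P
AE = 259 − 259/1.011 = 2.8180 °P
RE = 0.1808·18.7403 + 0.8192·2.8180 = 5.6967 °P
Cal = (6.9·6.8715 + 4·(5.6967−0.1))·1.011·3.55

250.5163 kcal


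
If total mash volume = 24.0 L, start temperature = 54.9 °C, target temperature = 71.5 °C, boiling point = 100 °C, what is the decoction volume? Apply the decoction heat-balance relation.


V_dec = V_total·(T_target − T_start)/(T_boil − T_start)
V_dec = 24.0·(71.5 − 54.9)/(100 − 54.9)

8.8337 L


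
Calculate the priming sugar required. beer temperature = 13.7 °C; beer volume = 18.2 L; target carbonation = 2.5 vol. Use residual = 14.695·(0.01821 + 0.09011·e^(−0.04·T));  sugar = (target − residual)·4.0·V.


residual = 14.695·(0.01821 + 0.09011·e^(−0.04·13.7)) = 1.0331
sugar = (2.5 − 1.0331)·4.0·18.2

106.7901 g


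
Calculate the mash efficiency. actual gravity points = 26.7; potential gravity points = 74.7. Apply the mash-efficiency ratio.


efficiency = actual / potential × 100
efficiency = 26.7 / 74.7 × 100

35.7430 %


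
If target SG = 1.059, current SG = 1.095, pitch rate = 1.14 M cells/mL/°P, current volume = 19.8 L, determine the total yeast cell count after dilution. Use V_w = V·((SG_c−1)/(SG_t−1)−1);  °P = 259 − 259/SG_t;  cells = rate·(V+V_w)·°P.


V_w = 19.8·((1.095−1)/(1.059−1)−1) = 12.0814
V_final = 19.8 + 12.0814 = 31.8814
°P = 259 − 259/1.059 = 14.4297
cells = 1.14·31.8814·14.4297

524.4420 billion cells


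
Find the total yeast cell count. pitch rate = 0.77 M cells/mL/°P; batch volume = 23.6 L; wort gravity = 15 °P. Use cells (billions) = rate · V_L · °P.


cells = 0.77 · 23.6 · 15

272.5800 billion cells


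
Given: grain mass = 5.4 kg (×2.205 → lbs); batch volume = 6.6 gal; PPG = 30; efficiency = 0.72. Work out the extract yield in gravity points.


points = lbs × PPG × eff / vol
lbs = 5.4 × 2.205 = 11.9070
points = 11.9070 × 30 × 0.72 / 6.6

38.9684 points


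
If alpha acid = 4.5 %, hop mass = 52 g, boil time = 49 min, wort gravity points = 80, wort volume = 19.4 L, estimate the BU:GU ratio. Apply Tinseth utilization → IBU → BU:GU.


U = 1.65·0.000125^(GP/1000)·(1−e^(−0.04t))/4.15;  IBU = (α/100)·m·U·1000/V;  BU:GU = IBU/GP
U = 1.65·0.000125^(80/1000)·(1−e^(−0.04·49))/4.15 = 0.1664
IBU = (4.5/100)·52·0.1664·1000/19.4 = 20.0756
BU:GU = 20.0756/80

0.2509


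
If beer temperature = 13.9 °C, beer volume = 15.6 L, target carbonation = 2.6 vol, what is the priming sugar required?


residual = 14.695·(0.01821 + 0.09011·e^(−0.04·T));  sugar = (target − residual)·4.0·V
residual = 14.695·(0.01821 + 0.09011·e^(−0.04·13.9)) = 1.0270
sugar = (2.6 − 1.0270)·4.0·15.6

98.1550 g


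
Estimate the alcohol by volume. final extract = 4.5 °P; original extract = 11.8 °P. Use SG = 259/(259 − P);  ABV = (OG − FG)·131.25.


OG = 259/(259 − 11.8) = 1.0477
FG = 259/(259 − 4.5) = 1.0177
ABV = (1.0477 − 1.0177)·131.25

3.9444 % ABV


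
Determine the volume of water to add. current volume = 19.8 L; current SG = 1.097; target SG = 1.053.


V_water = V·((SG_curr − 1)/(SG_target − 1) − 1)
V_water = 19.8·((1.097 − 1)/(1.053 − 1) − 1)

16.4377 L


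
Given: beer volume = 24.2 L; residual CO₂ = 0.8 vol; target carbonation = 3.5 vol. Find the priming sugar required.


sugar = (target − residual)·4.0·V
sugar = (3.5 − 0.8)·4.0·24.2

261.3600 g


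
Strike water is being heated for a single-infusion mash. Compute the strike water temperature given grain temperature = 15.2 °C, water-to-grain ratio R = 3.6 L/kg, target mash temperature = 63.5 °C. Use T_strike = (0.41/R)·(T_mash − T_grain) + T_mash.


T_strike = (0.41/3.6)·(63.5 − 15.2) + 63.5

69.0008 °C


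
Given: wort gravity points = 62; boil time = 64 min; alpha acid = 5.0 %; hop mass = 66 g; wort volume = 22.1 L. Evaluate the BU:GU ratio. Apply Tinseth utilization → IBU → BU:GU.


U = 1.65·0.000125^(GP/1000)·(1−e^(−0.04t))/4.15;  IBU = (α/100)·m·U·1000/V;  BU:GU = IBU/GP
U = 1.65·0.000125^(62/1000)·(1−e^(−0.04·64))/4.15 = 0.2101
IBU = (5.0/100)·66·0.2101·1000/22.1 = 31.3779
BU:GU = 31.3779/62

0.5061


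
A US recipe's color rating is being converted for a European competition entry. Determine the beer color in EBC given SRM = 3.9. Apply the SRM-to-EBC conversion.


EBC = SRM · 1.97
EBC = 3.9 · 1.97

7.6830 EBC


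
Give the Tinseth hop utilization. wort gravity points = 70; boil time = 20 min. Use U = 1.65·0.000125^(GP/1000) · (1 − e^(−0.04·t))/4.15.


bigness = 1.65·0.000125^(70/1000) = 0.8796
boil_factor = (1 − e^(−0.04·20))/4.15 = 0.1327
U = 0.8796 · 0.1327

0.1167


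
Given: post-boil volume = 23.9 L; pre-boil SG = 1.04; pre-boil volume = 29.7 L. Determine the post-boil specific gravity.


SG_post = 1 + (SG_pre − 1)·V_pre/V_post
pts_pre = (1.04 − 1)·1000 = 40.0000
pts_post = 40.0000·29.7/23.9 = 49.7071
SG_post = 1 + 49.7071/1000

1.0497


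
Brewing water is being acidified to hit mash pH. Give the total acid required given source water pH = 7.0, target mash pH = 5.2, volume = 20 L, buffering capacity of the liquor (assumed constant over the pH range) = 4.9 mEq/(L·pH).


acid = buffering capacity · (pH_source − pH_target) · V
acid = 4.9 · (7.0 − 5.2) · 20

176.4000 mEq


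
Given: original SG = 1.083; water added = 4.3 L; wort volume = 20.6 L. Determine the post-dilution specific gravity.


SG_new = 1 + (SG_old − 1)·V_old/(V_old + V_water)
pts = (1.083 − 1)·1000·20.6/(20.6 + 4.3) = 68.6667
SG_new = 1 + 68.6667/1000

1.0687


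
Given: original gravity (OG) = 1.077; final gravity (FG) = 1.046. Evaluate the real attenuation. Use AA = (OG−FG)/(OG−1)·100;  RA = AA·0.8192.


AA = (1.077 − 1.046)/(1.077 − 1)·100 = 40.2597
RA = 40.2597·0.8192

32.9808 %


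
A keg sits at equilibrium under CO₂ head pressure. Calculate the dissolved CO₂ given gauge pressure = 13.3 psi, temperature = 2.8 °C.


vols = (P + 14.695)·(0.01821 + 0.09011·e^(−0.04·T))
vols = (13.3 + 14.695)·(0.01821 + 0.09011·e^(−0.04·2.8))

2.7651 volumes


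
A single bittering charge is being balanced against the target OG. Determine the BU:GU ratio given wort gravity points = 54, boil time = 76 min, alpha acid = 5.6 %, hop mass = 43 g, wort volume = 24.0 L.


U = 1.65·0.000125^(GP/1000)·(1−e^(−0.04t))/4.15;  IBU = (α/100)·m·U·1000/V;  BU:GU = IBU/GP
U = 1.65·0.000125^(54/1000)·(1−e^(−0.04·76))/4.15 = 0.2330
IBU = (5.6/100)·43·0.2330·1000/24.0 = 23.3790
BU:GU = 23.3790/54

0.4329


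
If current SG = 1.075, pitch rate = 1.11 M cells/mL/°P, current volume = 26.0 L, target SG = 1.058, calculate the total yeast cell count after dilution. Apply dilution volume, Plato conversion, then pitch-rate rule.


V_w = V·((SG_c−1)/(SG_t−1)−1);  °P = 259 − 259/SG_t;  cells = rate·(V+V_w)·°P
V_w = 26.0·((1.075−1)/(1.058−1)−1) = 7.6207
V_final = 26.0 + 7.6207 = 33.6207
°P = 259 − 259/1.058 = 14.1985
cells = 1.11·33.6207·14.1985

529.8729 billion cells


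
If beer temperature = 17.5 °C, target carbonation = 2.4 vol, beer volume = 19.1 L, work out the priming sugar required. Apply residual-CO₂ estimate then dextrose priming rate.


residual = 14.695·(0.01821 + 0.09011·e^(−0.04·T));  sugar = (target − residual)·4.0·V
residual = 14.695·(0.01821 + 0.09011·e^(−0.04·17.5)) = 0.9252
sugar = (2.4 − 0.9252)·4.0·19.1

112.6780 g


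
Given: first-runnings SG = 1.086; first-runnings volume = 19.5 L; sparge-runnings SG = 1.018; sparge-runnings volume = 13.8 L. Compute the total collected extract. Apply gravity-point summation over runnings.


total = Σ (SG_i − 1)·1000·V_i
first = (1.086 − 1)·1000·19.5 = 1677.0000
sparge = (1.018 − 1)·1000·13.8 = 248.4000
total = 1677.0000 + 248.4000

1925.4000 gravity·L


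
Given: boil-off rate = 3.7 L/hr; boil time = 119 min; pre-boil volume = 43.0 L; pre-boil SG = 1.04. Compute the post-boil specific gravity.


V_post = V_pre − rate·(t/60);  SG_post = 1 + (SG_pre−1)·V_pre/V_post
V_post = 43.0 − 3.7·(119/60) = 35.6617
SG_post = 1 + (1.04 − 1)·43.0/35.6617

1.0482


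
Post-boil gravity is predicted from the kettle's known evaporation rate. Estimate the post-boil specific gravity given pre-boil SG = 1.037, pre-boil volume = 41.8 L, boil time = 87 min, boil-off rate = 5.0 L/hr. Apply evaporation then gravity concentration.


V_post = V_pre − rate·(t/60);  SG_post = 1 + (SG_pre−1)·V_pre/V_post
V_post = 41.8 − 5.0·(87/60) = 34.5500
SG_post = 1 + (1.037 − 1)·41.8/34.5500

1.0448


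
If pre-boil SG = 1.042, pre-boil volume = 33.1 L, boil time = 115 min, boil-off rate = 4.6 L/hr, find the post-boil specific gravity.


V_post = V_pre − rate·(t/60);  SG_post = 1 + (SG_pre−1)·V_pre/V_post
V_post = 33.1 − 4.6·(115/60) = 24.2833
SG_post = 1 + (1.042 − 1)·33.1/24.2833

1.0572


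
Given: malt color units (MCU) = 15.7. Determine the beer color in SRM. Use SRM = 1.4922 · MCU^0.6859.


SRM = 1.4922 · 15.7^0.6859

9.8649 SRM


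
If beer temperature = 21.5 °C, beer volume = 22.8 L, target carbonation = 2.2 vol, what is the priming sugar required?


residual = 14.695·(0.01821 + 0.09011·e^(−0.04·T));  sugar = (target − residual)·4.0·V
residual = 14.695·(0.01821 + 0.09011·e^(−0.04·21.5)) = 0.8279
sugar = (2.2 − 0.8279)·4.0·22.8

125.1325 g


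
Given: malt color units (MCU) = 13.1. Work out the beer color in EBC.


SRM = 1.4922·MCU^0.6859;  EBC = SRM·1.97
SRM = 1.4922·13.1^0.6859 = 8.7129
EBC = 8.7129·1.97

17.1644 EBC


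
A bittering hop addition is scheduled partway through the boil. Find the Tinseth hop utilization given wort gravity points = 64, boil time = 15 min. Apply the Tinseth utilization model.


U = 1.65·0.000125^(GP/1000) · (1 − e^(−0.04·t))/4.15
bigness = 1.65·0.000125^(64/1000) = 0.9283
boil_factor = (1 − e^(−0.04·15))/4.15 = 0.1087
U = 0.9283 · 0.1087

0.1009


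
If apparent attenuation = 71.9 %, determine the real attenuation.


RA = AA · 0.8192
RA = 71.9 · 0.8192

58.9005 %


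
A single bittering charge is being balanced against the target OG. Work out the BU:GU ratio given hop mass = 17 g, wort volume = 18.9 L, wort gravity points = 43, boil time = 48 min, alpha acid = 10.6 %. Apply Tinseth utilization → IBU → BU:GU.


U = 1.65·0.000125^(GP/1000)·(1−e^(−0.04t))/4.15;  IBU = (α/100)·m·U·1000/V;  BU:GU = IBU/GP
U = 1.65·0.000125^(43/1000)·(1−e^(−0.04·48))/4.15 = 0.2305
IBU = (10.6/100)·17·0.2305·1000/18.9 = 21.9809
BU:GU = 21.9809/43

0.5112


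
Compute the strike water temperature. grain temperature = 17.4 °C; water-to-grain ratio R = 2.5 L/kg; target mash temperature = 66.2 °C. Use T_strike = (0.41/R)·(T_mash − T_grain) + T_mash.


T_strike = (0.41/2.5)·(66.2 − 17.4) + 66.2

74.2032 °C


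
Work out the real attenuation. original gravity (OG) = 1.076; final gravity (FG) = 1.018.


AA = (OG−FG)/(OG−1)·100;  RA = AA·0.8192
AA = (1.076 − 1.018)/(1.076 − 1)·100 = 76.3158
RA = 76.3158·0.8192

62.5179 %


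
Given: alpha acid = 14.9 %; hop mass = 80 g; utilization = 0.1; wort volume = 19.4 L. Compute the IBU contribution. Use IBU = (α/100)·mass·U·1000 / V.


IBU = (14.9/100)·80·0.1·1000 / 19.4

61.4433 IBU


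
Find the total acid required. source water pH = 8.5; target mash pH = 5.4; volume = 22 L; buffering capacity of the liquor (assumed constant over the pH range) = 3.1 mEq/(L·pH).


acid = buffering capacity · (pH_source − pH_target) · V
acid = 3.1 · (8.5 − 5.4) · 22

211.4200 mEq


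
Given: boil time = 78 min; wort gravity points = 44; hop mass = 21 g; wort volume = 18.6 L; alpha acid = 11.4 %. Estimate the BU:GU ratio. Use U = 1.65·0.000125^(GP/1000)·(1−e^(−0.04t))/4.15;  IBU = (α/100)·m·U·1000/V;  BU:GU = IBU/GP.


U = 1.65·0.000125^(44/1000)·(1−e^(−0.04·78))/4.15 = 0.2559
IBU = (11.4/100)·21·0.2559·1000/18.6 = 32.9380
BU:GU = 32.9380/44

0.7486


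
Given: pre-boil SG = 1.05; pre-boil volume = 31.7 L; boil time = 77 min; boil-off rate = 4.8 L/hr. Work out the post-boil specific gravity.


V_post = V_pre − rate·(t/60);  SG_post = 1 + (SG_pre−1)·V_pre/V_post
V_post = 31.7 − 4.8·(77/60) = 25.5400
SG_post = 1 + (1.05 − 1)·31.7/25.5400

1.0621


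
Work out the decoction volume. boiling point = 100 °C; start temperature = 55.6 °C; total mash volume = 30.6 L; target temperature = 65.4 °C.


V_dec = V_total·(T_target − T_start)/(T_boil − T_start)
V_dec = 30.6·(65.4 − 55.6)/(100 − 55.6)

6.7541 L


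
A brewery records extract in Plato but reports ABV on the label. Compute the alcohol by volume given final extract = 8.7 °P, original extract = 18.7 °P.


SG = 259/(259 − P);  ABV = (OG − FG)·131.25
OG = 259/(259 − 18.7) = 1.0778
FG = 259/(259 − 8.7) = 1.0348
ABV = (1.0778 − 1.0348)·131.25

5.6518 % ABV


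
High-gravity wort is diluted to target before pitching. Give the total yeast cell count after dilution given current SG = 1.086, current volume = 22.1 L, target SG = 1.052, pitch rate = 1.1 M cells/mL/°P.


V_w = V·((SG_c−1)/(SG_t−1)−1);  °P = 259 − 259/SG_t;  cells = rate·(V+V_w)·°P
V_w = 22.1·((1.086−1)/(1.052−1)−1) = 14.4500
V_final = 22.1 + 14.4500 = 36.5500
°P = 259 − 259/1.052 = 12.8023
cells = 1.1·36.5500·12.8023

514.7157 billion cells


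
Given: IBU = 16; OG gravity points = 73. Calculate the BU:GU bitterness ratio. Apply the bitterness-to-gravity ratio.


BU:GU = IBU / OG_points
BU:GU = 16 / 73

0.2192


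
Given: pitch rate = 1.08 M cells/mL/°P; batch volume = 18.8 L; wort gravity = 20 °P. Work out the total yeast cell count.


cells (billions) = rate · V_L · °P
cells = 1.08 · 18.8 · 20

406.0800 billion cells


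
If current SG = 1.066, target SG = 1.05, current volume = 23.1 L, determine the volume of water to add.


V_water = V·((SG_curr − 1)/(SG_target − 1) − 1)
V_water = 23.1·((1.066 − 1)/(1.05 − 1) − 1)

7.3920 L


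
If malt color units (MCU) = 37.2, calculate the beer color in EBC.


SRM = 1.4922·MCU^0.6859;  EBC = SRM·1.97
SRM = 1.4922·37.2^0.6859 = 17.8264
EBC = 17.8264·1.97

35.1179 EBC


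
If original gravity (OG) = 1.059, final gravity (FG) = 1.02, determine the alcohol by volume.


ABV = (OG − FG) · 131.25
ABV = (1.059 − 1.02) · 131.25

5.1187 % ABV


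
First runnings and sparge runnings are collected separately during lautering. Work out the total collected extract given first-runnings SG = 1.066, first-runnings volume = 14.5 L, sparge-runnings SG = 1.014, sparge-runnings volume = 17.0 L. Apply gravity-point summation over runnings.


total = Σ (SG_i − 1)·1000·V_i
first = (1.066 − 1)·1000·14.5 = 957.0000
sparge = (1.014 − 1)·1000·17.0 = 238.0000
total = 957.0000 + 238.0000

1195.0000 gravity·L


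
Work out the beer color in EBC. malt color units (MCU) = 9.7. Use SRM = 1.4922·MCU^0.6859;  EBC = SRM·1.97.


SRM = 1.4922·9.7^0.6859 = 7.0901
EBC = 7.0901·1.97

13.9675 EBC


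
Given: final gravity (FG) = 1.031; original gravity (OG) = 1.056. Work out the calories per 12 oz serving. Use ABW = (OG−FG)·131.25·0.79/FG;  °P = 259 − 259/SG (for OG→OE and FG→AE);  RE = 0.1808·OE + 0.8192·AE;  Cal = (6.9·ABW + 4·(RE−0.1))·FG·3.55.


ABW = (1.056 − 1.031)·131.25·0.79/1.031 = 2.5142
OE = 259 − 259/1.056 = 13.7348 °P
AE = 259 − 259/1.031 = 7.7876 °P
RE = 0.1808·13.7348 + 0.8192·7.7876 = 8.8629 °P
Cal = (6.9·2.5142 + 4·(8.8629−0.1))·1.031·3.55

191.7855 kcal


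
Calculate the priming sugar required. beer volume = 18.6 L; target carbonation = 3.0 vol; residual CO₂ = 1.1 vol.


sugar = (target − residual)·4.0·V
sugar = (3.0 − 1.1)·4.0·18.6

141.3600 g


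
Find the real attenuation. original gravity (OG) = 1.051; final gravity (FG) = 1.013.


AA = (OG−FG)/(OG−1)·100;  RA = AA·0.8192
AA = (1.051 − 1.013)/(1.051 − 1)·100 = 74.5098
RA = 74.5098·0.8192

61.0384 %


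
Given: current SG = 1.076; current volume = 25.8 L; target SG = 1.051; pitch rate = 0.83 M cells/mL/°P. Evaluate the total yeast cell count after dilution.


V_w = V·((SG_c−1)/(SG_t−1)−1);  °P = 259 − 259/SG_t;  cells = rate·(V+V_w)·°P
V_w = 25.8·((1.076−1)/(1.051−1)−1) = 12.6471
V_final = 25.8 + 12.6471 = 38.4471
°P = 259 − 259/1.051 = 12.5680
cells = 0.83·38.4471·12.5680

401.0592 billion cells


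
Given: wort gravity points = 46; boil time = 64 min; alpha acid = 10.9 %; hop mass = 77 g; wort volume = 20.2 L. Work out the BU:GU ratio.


U = 1.65·0.000125^(GP/1000)·(1−e^(−0.04t))/4.15;  IBU = (α/100)·m·U·1000/V;  BU:GU = IBU/GP
U = 1.65·0.000125^(46/1000)·(1−e^(−0.04·64))/4.15 = 0.2426
IBU = (10.9/100)·77·0.2426·1000/20.2 = 100.8133
BU:GU = 100.8133/46

2.1916


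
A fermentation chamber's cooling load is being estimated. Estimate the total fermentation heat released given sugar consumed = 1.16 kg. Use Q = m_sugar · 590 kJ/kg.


Q = 1.16 · 590

684.4000 kJ


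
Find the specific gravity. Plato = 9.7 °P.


SG = 259/(259 − P)
SG = 259/(259 − 9.7)

1.0389


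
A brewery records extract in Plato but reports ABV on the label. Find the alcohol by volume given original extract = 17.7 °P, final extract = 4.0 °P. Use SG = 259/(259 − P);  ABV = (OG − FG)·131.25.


OG = 259/(259 − 17.7) = 1.0734
FG = 259/(259 − 4.0) = 1.0157
ABV = (1.0734 − 1.0157)·131.25

7.5687 % ABV


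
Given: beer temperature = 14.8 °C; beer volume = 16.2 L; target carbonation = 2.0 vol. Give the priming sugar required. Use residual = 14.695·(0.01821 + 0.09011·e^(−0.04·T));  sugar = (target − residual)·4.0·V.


residual = 14.695·(0.01821 + 0.09011·e^(−0.04·14.8)) = 1.0002
sugar = (2.0 − 1.0002)·4.0·16.2

64.7902 g


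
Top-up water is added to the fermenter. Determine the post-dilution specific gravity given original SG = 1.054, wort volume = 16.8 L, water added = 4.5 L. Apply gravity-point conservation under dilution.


SG_new = 1 + (SG_old − 1)·V_old/(V_old + V_water)
pts = (1.054 − 1)·1000·16.8/(16.8 + 4.5) = 42.5915
SG_new = 1 + 42.5915/1000

1.0426


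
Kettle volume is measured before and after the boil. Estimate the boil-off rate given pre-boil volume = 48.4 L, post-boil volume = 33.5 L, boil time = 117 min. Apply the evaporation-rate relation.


rate = (V_pre − V_post) / (t_min/60)
rate = (48.4 − 33.5) / (117/60)

7.6410 L/hr


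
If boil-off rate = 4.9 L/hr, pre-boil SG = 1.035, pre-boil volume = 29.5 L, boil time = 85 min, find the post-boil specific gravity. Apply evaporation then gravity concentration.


V_post = V_pre − rate·(t/60);  SG_post = 1 + (SG_pre−1)·V_pre/V_post
V_post = 29.5 − 4.9·(85/60) = 22.5583
SG_post = 1 + (1.035 − 1)·29.5/22.5583

1.0458


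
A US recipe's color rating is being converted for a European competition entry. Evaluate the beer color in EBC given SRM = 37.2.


EBC = SRM · 1.97
EBC = 37.2 · 1.97

73.2840 EBC


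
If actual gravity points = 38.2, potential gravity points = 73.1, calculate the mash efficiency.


efficiency = actual / potential × 100
efficiency = 38.2 / 73.1 × 100

52.2572 %


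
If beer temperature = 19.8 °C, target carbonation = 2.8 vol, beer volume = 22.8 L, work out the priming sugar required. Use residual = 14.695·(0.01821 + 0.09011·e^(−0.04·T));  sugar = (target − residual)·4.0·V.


residual = 14.695·(0.01821 + 0.09011·e^(−0.04·19.8)) = 0.8674
sugar = (2.8 − 0.8674)·4.0·22.8

176.2567 g


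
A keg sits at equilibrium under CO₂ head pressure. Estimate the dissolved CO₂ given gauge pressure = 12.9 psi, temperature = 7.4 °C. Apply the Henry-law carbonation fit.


vols = (P + 14.695)·(0.01821 + 0.09011·e^(−0.04·T))
vols = (12.9 + 14.695)·(0.01821 + 0.09011·e^(−0.04·7.4))

2.3520 volumes


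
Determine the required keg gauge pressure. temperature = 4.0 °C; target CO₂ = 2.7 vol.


psi = vols/(0.01821 + 0.09011·e^(−0.04·T)) − 14.695
psi = 2.7/(0.01821 + 0.09011·e^(−0.04·4.0)) − 14.695

13.7270 psi


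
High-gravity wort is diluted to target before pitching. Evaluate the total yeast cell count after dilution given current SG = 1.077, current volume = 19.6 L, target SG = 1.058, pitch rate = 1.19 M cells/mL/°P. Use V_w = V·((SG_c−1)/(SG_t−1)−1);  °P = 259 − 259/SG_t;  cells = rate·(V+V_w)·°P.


V_w = 19.6·((1.077−1)/(1.058−1)−1) = 6.4207
V_final = 19.6 + 6.4207 = 26.0207
°P = 259 − 259/1.058 = 14.1985
cells = 1.19·26.0207·14.1985

439.6508 billion cells


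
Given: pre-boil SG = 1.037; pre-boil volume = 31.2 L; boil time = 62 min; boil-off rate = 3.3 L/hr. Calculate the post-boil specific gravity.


V_post = V_pre − rate·(t/60);  SG_post = 1 + (SG_pre−1)·V_pre/V_post
V_post = 31.2 − 3.3·(62/60) = 27.7900
SG_post = 1 + (1.037 − 1)·31.2/27.7900

1.0415
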